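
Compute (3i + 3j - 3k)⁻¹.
-0.1111i - 0.1111j + 0.1111k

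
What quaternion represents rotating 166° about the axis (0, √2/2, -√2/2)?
0.1219 + 0.7018j - 0.7018k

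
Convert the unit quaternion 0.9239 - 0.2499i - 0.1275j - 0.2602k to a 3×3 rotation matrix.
[[0.8321, 0.5445, -0.1055], [-0.4171, 0.7397, 0.5281], [0.3656, -0.3954, 0.8426]]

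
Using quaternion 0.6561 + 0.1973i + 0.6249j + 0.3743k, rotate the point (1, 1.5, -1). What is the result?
(-1.396, 1.492, 0.277)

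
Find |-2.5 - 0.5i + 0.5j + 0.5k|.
√7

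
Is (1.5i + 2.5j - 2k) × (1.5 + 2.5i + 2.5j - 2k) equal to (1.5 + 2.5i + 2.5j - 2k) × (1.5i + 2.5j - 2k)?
No: pq = -14 + 2.25i + 1.75j - 5.5k ≠ -14 + 2.25i + 5.75j - 0.5k = qp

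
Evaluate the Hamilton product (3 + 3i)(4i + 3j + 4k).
-12 + 12i - 3j + 21k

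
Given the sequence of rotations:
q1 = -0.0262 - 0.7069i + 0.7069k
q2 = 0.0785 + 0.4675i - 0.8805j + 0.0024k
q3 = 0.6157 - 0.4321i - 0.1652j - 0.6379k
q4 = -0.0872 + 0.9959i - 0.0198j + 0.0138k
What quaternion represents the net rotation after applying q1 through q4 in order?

q2 · q1 = 0.3267 - 0.6902i - 0.3091j - 0.567k
q3 · q2 · q1 = -0.5098 - 0.6696i - 0.049j - 0.538k
q4 · q3 · q2 · q1 = 0.7178 - 0.438i + 0.5409j - 0.0222k
0.7178 - 0.438i + 0.5409j - 0.0222k


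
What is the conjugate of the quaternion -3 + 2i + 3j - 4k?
-3 - 2i - 3j + 4k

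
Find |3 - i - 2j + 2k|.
√18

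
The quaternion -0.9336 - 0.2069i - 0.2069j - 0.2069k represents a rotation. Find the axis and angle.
axis = (-√3/3, -√3/3, -√3/3), θ = 318°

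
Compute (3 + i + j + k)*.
3 - i - j - k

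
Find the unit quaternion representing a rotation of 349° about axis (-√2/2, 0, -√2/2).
-0.9954 - 0.0678i - 0.0678k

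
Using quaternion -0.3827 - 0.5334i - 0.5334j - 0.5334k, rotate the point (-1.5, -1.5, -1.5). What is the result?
(-1.5, -1.5, -1.5)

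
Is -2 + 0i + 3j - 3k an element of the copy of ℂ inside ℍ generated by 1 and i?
No. The quaternion -2 + 3j - 3k has j-coefficient y = 3 and k-coefficient z = -3, not both zero, so it does not lie in the complex subalgebra spanned by 1 and i.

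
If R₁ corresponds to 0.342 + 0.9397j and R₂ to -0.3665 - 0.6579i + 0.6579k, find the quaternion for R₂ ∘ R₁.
-0.1253 - 0.8432i - 0.3444j - 0.3932k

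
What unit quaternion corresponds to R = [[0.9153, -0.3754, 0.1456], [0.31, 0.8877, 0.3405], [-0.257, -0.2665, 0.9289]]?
0.9659 - 0.1571i + 0.1042j + 0.1774k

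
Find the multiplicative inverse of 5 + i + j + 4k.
0.1163 - 0.0233i - 0.0233j - 0.093k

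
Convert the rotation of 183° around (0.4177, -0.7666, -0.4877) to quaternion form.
-0.0262 + 0.4176i - 0.7663j - 0.4875k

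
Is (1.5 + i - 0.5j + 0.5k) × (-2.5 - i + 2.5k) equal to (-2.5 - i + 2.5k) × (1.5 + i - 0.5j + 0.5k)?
No: pq = -4 - 5.25i - 1.75j + 2k ≠ -4 - 2.75i + 4.25j + 3k = qp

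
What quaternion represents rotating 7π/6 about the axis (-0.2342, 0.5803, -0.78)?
-0.2588 - 0.2262i + 0.5605j - 0.7534k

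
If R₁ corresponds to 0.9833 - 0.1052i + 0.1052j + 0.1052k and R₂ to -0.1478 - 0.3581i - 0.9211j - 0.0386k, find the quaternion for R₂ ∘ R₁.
-0.082 - 0.4294i - 0.8795j - 0.1881k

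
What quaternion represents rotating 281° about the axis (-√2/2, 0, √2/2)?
-0.7716 - 0.4498i + 0.4498k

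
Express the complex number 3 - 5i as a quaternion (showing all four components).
3 - 5i + 0j + 0k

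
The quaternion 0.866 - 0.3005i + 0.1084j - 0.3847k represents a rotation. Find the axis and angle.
axis = (-0.6009, 0.2168, -0.7693), θ = π/3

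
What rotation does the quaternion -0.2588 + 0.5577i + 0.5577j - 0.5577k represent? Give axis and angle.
axis = (√3/3, √3/3, -√3/3), θ = 7π/6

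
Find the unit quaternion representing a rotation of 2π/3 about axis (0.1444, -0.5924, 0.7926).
0.5 + 0.1251i - 0.513j + 0.6864k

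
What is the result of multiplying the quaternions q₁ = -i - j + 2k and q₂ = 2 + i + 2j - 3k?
9 - 3i - 3j + 3k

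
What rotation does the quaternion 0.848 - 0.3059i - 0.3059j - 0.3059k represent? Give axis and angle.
axis = (-√3/3, -√3/3, -√3/3), θ = 64°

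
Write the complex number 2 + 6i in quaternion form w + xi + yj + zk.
2 + 6i + 0j + 0k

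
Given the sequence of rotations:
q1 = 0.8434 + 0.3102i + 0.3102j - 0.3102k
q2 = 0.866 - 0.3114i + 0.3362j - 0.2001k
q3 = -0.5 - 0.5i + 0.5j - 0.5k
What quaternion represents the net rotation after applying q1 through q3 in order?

q2 · q1 = 0.6606 - 0.0362i + 0.3935j - 0.6383k
q3 · q2 · q1 = -0.8643 - 0.4346i - 0.1675j - 0.1898k
-0.8643 - 0.4346i - 0.1675j - 0.1898k


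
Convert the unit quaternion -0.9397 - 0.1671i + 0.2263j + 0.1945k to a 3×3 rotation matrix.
[[0.8219, 0.2899, -0.4903], [-0.4412, 0.8685, -0.226], [0.3603, 0.4021, 0.8417]]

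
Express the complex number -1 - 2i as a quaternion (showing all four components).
-1 - 2i + 0j + 0k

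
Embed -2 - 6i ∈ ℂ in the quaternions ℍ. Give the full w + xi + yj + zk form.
-2 - 6i + 0j + 0k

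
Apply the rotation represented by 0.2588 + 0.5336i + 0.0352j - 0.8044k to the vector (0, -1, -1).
(0.386, 1.196, -0.648)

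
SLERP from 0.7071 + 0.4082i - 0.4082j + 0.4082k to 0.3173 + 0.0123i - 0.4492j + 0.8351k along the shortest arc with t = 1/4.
0.6373 + 0.3215i - 0.4401j + 0.5448k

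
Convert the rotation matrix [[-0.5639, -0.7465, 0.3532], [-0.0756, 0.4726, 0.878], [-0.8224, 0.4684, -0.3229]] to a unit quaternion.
0.3827 - 0.2676i + 0.768j + 0.4383k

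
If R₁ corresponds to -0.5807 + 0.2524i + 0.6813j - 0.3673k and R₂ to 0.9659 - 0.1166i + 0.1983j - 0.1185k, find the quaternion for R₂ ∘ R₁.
-0.7101 + 0.3194i + 0.4702j - 0.4155k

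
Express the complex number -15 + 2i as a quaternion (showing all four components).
-15 + 2i + 0j + 0k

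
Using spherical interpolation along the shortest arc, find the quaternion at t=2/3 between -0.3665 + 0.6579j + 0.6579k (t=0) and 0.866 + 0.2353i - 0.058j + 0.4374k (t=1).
-0.9078 - 0.1987i + 0.3657j - 0.0527k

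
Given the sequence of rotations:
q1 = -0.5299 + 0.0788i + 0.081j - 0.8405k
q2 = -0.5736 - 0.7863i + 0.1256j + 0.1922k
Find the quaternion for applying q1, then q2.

q2 · q1 = 0.5173 + 0.2503i - 0.7588j + 0.3067k
0.5173 + 0.2503i - 0.7588j + 0.3067k


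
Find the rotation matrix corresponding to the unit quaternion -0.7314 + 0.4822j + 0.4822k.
[[0.0699, 0.7054, -0.7054], [-0.7054, 0.535, 0.465], [0.7054, 0.465, 0.535]]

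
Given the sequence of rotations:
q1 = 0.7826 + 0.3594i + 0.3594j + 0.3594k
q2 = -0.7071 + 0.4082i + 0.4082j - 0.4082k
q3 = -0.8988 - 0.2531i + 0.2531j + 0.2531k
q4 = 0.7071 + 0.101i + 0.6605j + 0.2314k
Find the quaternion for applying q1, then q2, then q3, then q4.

q2 · q1 = -0.7001 + 0.3587i - 0.2281j - 0.5736k
q3 · q2 · q1 = 0.9229 - 0.2327i - 0.0266j + 0.3053k
q4 · q3 · q2 · q1 = 0.623 + 0.1365i + 0.5061j + 0.5804k
0.623 + 0.1365i + 0.5061j + 0.5804k


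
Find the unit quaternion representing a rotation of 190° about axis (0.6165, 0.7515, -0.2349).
-0.0872 + 0.6142i + 0.7486j - 0.234k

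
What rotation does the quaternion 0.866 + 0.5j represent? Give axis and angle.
axis = (0, 1, 0), θ = π/3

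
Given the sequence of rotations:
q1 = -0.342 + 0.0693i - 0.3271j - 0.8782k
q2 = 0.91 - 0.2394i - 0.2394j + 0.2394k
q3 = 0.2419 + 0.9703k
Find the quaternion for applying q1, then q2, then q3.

q2 · q1 = -0.1627 + 0.4335i - 0.4094j - 0.7861k
q3 · q2 · q1 = 0.7234 + 0.5021i + 0.3216j - 0.348k
0.7234 + 0.5021i + 0.3216j - 0.348k


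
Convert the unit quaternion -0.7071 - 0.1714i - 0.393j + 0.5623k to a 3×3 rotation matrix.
[[0.0587, 0.9299, 0.363], [-0.6605, 0.3089, -0.6844], [-0.7485, -0.1996, 0.6323]]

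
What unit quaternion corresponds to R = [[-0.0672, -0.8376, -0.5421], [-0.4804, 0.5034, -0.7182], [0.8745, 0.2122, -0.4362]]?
-0.5 - 0.4652i + 0.7083j - 0.1786k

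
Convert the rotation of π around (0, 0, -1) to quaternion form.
-k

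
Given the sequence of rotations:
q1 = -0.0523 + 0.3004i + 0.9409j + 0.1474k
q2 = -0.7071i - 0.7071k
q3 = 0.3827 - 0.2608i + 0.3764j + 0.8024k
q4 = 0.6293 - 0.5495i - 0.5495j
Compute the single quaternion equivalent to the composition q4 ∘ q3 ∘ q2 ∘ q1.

q2 · q1 = 0.3166 + 0.7023i - 0.1082j - 0.6283k
q3 · q2 · q1 = 0.8492 + 0.0365i + 0.4774j - 0.2225k
q4 · q3 · q2 · q1 = 0.8168 - 0.3214i - 0.2885j - 0.3823k
0.8168 - 0.3214i - 0.2885j - 0.3823k


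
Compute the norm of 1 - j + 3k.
√11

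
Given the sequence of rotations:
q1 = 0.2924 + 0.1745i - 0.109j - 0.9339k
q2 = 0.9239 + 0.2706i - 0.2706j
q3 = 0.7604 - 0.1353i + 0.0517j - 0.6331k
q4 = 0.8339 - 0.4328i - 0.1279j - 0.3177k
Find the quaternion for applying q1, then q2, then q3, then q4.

q2 · q1 = 0.1934 + 0.4931i + 0.0729j - 0.8451k
q3 · q2 · q1 = -0.325 + 0.3512i - 0.3611j - 0.8004k
q4 · q3 · q2 · q1 = -0.4195 + 0.4212i - 0.7175j - 0.363k
-0.4195 + 0.4212i - 0.7175j - 0.363k


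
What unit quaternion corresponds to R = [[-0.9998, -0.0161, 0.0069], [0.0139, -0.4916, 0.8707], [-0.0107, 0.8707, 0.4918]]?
0.0087 - 0.0011i + 0.5041j + 0.8636k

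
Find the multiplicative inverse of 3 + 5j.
0.0882 - 0.1471j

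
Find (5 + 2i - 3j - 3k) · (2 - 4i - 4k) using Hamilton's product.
6 - 4i + 14j - 38k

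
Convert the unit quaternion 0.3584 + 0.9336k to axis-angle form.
axis = (0, 0, 1), θ = 138°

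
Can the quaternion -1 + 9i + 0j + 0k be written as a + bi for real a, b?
Yes. The quaternion -1 + 9i has j- and k-coefficients y = z = 0, so it lies in the complex subalgebra spanned by 1 and i.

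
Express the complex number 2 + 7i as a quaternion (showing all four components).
2 + 7i + 0j + 0k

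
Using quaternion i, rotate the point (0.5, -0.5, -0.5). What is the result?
(0.5, 0.5, 0.5)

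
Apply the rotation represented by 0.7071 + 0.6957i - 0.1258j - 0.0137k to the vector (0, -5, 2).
(0.384, -2.119, -4.936)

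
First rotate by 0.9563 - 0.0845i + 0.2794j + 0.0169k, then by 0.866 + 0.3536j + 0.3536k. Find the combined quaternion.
0.7234 - 0.166i + 0.5502j + 0.3827k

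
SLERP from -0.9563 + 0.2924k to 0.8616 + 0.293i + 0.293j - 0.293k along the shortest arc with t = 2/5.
-0.9389 - 0.1203i - 0.1203j + 0.2992k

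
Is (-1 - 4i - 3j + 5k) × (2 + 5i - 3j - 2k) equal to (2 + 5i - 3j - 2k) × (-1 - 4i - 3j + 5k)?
No: pq = 19 + 8i + 14j + 39k ≠ 19 - 34i - 20j - 15k = qp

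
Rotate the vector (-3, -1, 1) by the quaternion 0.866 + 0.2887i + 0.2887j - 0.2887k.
(-2.333, -0.333, 2.333)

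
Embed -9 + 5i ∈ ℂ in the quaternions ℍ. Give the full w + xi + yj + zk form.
-9 + 5i + 0j + 0k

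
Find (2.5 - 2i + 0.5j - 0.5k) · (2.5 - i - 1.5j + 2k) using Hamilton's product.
6 - 7.25i + 2j + 7.25k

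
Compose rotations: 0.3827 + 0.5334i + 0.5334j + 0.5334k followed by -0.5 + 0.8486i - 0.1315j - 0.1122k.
-0.514 + 0.0478i - 0.8295j + 0.2131k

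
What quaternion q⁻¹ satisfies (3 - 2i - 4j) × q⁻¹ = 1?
0.1034 + 0.069i + 0.1379j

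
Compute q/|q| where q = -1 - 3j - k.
-0.3015 - 0.9045j - 0.3015k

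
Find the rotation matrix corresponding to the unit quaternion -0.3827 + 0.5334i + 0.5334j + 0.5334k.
[[-0.1381, 0.9773, 0.1608], [0.1608, -0.1381, 0.9773], [0.9773, 0.1608, -0.1381]]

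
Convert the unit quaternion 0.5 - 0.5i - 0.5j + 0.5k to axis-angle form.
axis = (-√3/3, -√3/3, √3/3), θ = 2π/3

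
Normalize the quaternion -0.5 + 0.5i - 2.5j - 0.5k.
-0.189 + 0.189i - 0.9449j - 0.189k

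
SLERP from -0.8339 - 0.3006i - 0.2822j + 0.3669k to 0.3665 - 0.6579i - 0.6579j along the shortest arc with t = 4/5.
0.0958 - 0.7024i - 0.697j + 0.1083k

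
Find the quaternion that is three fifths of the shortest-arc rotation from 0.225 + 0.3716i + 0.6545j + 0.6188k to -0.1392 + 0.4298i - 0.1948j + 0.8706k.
0.0107 + 0.4605i + 0.1722j + 0.8707k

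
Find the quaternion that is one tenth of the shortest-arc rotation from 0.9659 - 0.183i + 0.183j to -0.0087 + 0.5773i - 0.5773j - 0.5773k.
0.9291 - 0.2554i + 0.2554j + 0.0796k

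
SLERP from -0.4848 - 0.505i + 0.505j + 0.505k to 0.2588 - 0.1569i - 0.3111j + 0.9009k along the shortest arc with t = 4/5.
0.102 - 0.2767i - 0.1435j + 0.9447k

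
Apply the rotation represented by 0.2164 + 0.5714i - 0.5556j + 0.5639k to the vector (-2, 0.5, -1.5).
(-0.539, 1.948, -1.554)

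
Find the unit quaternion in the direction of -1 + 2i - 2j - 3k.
-0.2357 + 0.4714i - 0.4714j - 0.7071k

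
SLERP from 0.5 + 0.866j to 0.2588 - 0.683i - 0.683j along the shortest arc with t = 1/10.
0.4369 + 0.0838i + 0.8956j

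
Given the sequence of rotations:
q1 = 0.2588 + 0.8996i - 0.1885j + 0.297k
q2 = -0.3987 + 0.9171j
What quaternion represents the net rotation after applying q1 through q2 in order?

q2 · q1 = 0.0697 - 0.0863i + 0.3125j - 0.9434k
0.0697 - 0.0863i + 0.3125j - 0.9434k


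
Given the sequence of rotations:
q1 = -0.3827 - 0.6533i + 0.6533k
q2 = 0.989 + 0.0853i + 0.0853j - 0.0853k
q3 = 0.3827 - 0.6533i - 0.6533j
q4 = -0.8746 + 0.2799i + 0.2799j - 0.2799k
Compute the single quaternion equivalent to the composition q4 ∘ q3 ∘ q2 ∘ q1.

q2 · q1 = -0.267 - 0.623i - 0.0326j + 0.7345k
q3 · q2 · q1 = -0.5305 - 0.5438i + 0.6418j - 0.1046k
q4 · q3 · q2 · q1 = 0.4073 + 0.4775i - 0.5283j + 0.5718k
0.4073 + 0.4775i - 0.5283j + 0.5718k


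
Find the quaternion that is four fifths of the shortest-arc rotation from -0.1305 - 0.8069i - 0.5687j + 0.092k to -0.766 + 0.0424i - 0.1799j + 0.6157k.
-0.7271 - 0.1817i - 0.3174j + 0.581k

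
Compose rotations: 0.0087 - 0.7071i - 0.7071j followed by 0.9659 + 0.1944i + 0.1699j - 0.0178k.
0.266 - 0.6939i - 0.6689j - 0.0175k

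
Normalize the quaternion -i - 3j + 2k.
-0.2673i - 0.8018j + 0.5345k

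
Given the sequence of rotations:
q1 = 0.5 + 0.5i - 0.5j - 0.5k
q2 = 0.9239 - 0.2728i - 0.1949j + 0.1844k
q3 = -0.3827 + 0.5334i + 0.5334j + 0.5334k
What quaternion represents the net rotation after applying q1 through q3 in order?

q2 · q1 = 0.5931 + 0.5152i - 0.6036j - 0.1359k
q3 · q2 · q1 = -0.1073 + 0.3687i + 0.8947j - 0.2284k
-0.1073 + 0.3687i + 0.8947j - 0.2284k


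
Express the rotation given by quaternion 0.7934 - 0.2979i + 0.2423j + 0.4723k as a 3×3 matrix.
[[0.4364, -0.8938, 0.1031], [0.6051, 0.3764, 0.7016], [-0.6659, -0.2438, 0.7051]]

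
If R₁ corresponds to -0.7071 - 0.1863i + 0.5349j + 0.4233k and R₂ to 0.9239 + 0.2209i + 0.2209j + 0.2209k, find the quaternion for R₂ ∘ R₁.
-0.8238 - 0.353i + 0.2033j + 0.3942k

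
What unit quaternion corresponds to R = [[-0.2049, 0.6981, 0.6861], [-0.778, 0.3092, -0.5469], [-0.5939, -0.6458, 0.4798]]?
0.6293 - 0.0393i + 0.5085j - 0.5864k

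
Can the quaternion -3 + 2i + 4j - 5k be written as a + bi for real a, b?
No. The quaternion -3 + 2i + 4j - 5k has j-coefficient y = 4 and k-coefficient z = -5, not both zero, so it does not lie in the complex subalgebra spanned by 1 and i.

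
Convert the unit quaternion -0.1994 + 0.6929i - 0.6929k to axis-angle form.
axis = (√2/2, 0, -√2/2), θ = 203°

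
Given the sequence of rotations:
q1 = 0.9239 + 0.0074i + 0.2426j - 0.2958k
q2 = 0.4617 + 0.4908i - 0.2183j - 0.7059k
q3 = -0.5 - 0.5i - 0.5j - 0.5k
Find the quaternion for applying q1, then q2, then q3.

q2 · q1 = 0.2671 + 0.6927i + 0.0503j - 0.6681k
q3 · q2 · q1 = -0.0961 - 0.1207i - 0.8391j + 0.5217k
-0.0961 - 0.1207i - 0.8391j + 0.5217k


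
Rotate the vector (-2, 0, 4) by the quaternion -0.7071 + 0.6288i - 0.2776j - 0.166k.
(-0.846, 4.154, 1.423)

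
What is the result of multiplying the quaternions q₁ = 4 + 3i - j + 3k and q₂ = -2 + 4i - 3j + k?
-26 + 18i - j - 7k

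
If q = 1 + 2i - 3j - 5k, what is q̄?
1 - 2i + 3j + 5k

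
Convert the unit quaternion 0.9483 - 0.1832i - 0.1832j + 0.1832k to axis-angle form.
axis = (-√3/3, -√3/3, √3/3), θ = 37°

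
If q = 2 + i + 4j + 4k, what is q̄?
2 - i - 4j - 4k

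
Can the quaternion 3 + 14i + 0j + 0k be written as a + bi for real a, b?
Yes. The quaternion 3 + 14i has j- and k-coefficients y = z = 0, so it lies in the complex subalgebra spanned by 1 and i.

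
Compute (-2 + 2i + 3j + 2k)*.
-2 - 2i - 3j - 2k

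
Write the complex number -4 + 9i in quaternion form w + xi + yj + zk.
-4 + 9i + 0j + 0k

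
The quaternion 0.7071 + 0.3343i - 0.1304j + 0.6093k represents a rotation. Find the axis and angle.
axis = (0.4728, -0.1844, 0.8617), θ = π/2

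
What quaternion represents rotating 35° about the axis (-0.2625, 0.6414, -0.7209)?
0.9537 - 0.0789i + 0.1929j - 0.2168k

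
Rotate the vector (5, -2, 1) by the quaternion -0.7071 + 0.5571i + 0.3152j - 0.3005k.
(2.47, 4.082, 2.69)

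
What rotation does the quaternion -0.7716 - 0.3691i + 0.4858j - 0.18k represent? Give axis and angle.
axis = (-0.5802, 0.7637, -0.283), θ = 281°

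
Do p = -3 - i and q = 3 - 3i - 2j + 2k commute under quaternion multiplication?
No: pq = -12 + 6i + 8j - 4k ≠ -12 + 6i + 4j - 8k = qp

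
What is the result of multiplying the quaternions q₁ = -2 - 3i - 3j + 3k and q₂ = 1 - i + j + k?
-5 - 7i - 5j - 5k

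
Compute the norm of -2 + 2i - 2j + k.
√13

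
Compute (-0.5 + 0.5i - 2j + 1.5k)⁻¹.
-0.0741 - 0.0741i + 0.2963j - 0.2222k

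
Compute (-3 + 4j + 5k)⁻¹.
-0.06 - 0.08j - 0.1k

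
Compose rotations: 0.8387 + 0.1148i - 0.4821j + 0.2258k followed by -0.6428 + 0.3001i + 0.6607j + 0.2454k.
-0.3105 + 0.4454i + 0.8244j - 0.1599k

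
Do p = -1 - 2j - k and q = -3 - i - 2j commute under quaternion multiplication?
No: pq = -1 - i + 9j + k ≠ -1 + 3i + 7j + 5k = qp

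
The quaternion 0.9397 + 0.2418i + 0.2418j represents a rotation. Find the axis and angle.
axis = (√2/2, √2/2, 0), θ = 40°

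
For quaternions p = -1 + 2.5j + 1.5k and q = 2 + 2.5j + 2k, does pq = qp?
No: pq = -11.25 + 1.25i + 2.5j + k ≠ -11.25 - 1.25i + 2.5j + k = qp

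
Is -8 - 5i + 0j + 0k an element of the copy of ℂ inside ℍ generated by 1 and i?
Yes. The quaternion -8 - 5i has j- and k-coefficients y = z = 0, so it lies in the complex subalgebra spanned by 1 and i.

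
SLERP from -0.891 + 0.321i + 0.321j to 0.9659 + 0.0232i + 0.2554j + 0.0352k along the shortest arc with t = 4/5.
-0.9883 + 0.0503i - 0.141j - 0.029k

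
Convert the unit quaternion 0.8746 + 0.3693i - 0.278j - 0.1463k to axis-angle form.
axis = (0.7617, -0.5734, -0.3017), θ = 58°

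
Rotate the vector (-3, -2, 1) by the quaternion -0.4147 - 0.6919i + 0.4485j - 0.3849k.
(1.136, 0.493, -3.531)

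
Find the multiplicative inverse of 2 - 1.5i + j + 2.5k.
0.1481 + 0.1111i - 0.0741j - 0.1852k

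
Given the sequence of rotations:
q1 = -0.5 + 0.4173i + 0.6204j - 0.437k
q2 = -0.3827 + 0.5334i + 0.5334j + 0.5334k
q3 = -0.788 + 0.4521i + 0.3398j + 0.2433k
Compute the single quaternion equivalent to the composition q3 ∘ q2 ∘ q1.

q2 · q1 = -0.1291 - 0.9904i - 0.0484j + 0.0089k
q3 · q2 · q1 = 0.5638 + 0.7369i - 0.2507j + 0.2762k
0.5638 + 0.7369i - 0.2507j + 0.2762k


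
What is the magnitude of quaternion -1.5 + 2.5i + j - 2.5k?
3.969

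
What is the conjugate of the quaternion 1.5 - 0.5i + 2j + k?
1.5 + 0.5i - 2j - k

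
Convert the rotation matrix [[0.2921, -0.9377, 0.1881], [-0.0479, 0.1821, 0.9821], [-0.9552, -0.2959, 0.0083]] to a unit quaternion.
0.6088 - 0.5248i + 0.4695j + 0.3654k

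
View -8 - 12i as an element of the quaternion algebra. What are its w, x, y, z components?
-8 - 12i + 0j + 0k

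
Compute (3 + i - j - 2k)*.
3 - i + j + 2k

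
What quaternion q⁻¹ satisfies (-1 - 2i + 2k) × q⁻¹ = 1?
-0.1111 + 0.2222i - 0.2222k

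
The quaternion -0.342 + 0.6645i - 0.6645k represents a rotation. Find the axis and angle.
axis = (√2/2, 0, -√2/2), θ = 220°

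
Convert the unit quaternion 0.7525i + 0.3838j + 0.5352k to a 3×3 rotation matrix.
[[0.1325, 0.5776, 0.8055], [0.5776, -0.7054, 0.4108], [0.8055, 0.4108, -0.4271]]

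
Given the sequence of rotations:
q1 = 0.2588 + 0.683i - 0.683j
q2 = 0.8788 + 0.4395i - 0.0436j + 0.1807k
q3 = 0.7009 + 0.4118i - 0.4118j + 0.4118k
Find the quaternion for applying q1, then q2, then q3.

q2 · q1 = -0.1025 + 0.8374i - 0.4881j - 0.2236k
q3 · q2 · q1 = -0.5256 + 0.8378i + 0.137j - 0.0551k
-0.5256 + 0.8378i + 0.137j - 0.0551k


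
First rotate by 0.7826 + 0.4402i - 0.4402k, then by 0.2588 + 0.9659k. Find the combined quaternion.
0.6277 + 0.1139i + 0.4252j + 0.642k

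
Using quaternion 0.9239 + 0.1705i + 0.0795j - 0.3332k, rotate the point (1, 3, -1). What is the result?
(2.66, 1.939, -0.404)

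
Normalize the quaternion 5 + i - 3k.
0.8452 + 0.169i - 0.5071k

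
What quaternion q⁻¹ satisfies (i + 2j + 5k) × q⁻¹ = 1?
-0.0333i - 0.0667j - 0.1667k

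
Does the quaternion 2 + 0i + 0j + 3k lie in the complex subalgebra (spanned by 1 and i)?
No. The quaternion 2 + 3k has j-coefficient y = 0 and k-coefficient z = 3, not both zero, so it does not lie in the complex subalgebra spanned by 1 and i.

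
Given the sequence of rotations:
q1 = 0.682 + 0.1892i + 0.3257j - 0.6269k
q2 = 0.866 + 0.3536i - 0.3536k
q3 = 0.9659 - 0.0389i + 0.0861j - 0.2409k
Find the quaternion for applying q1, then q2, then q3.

q2 · q1 = 0.302 + 0.5202i + 0.4368j - 0.6689k
q3 · q2 · q1 = 0.1132 + 0.5383i + 0.2966j - 0.7806k
0.1132 + 0.5383i + 0.2966j - 0.7806k


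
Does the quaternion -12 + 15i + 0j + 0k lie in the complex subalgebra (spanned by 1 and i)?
Yes. The quaternion -12 + 15i has j- and k-coefficients y = z = 0, so it lies in the complex subalgebra spanned by 1 and i.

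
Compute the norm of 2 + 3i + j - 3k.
√23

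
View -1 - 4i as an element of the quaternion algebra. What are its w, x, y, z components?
-1 - 4i + 0j + 0k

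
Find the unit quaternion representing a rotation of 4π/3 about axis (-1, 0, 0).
-0.5 - 0.866i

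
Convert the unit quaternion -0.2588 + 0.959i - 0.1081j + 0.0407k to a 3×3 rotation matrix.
[[0.9733, -0.1863, 0.134], [-0.2284, -0.8427, 0.4876], [0.0221, -0.5052, -0.8627]]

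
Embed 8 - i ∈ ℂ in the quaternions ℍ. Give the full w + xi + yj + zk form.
8 - i + 0j + 0k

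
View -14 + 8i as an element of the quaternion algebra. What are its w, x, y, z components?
-14 + 8i + 0j + 0k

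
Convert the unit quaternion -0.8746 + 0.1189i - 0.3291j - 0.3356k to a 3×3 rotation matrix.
[[0.5581, -0.6653, 0.4959], [0.5088, 0.7465, 0.4289], [-0.6555, 0.0129, 0.7551]]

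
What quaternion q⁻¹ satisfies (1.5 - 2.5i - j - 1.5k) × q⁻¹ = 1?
0.1277 + 0.2128i + 0.0851j + 0.1277k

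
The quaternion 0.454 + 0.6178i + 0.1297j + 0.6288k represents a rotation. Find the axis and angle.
axis = (0.6934, 0.1456, 0.7057), θ = 126°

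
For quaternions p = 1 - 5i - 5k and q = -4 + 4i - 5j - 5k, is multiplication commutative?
No: pq = -9 - i - 50j + 40k ≠ -9 + 49i + 40j - 10k = qp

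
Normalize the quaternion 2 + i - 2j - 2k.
0.5547 + 0.2774i - 0.5547j - 0.5547k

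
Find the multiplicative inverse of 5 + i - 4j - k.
0.1163 - 0.0233i + 0.093j + 0.0233k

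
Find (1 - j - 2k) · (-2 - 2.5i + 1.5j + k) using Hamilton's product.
1.5 - 0.5i + 8.5j + 2.5k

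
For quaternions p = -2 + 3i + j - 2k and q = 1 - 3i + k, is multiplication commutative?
No: pq = 9 + 10i + 4j - k ≠ 9 + 8i - 2j - 7k = qp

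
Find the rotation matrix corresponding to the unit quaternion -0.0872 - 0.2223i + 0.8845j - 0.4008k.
[[-0.886, -0.4631, 0.0239], [-0.3233, 0.5799, -0.7478], [0.3325, -0.6702, -0.6635]]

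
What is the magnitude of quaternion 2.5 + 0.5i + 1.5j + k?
3.122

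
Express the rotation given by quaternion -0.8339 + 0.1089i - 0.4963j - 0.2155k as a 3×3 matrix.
[[0.4145, -0.4675, 0.7808], [0.2513, 0.8834, 0.3955], [-0.8747, 0.0323, 0.4837]]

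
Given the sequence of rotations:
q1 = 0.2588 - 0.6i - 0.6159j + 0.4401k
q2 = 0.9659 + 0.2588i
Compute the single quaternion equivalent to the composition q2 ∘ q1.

q2 · q1 = 0.4053 - 0.5126i - 0.7088j + 0.2657k
0.4053 - 0.5126i - 0.7088j + 0.2657k


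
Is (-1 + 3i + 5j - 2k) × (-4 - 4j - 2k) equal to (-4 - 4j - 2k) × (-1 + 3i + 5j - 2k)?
No: pq = 20 - 30i - 10j - 2k ≠ 20 + 6i - 22j + 22k = qp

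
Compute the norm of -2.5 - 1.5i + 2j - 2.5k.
4.33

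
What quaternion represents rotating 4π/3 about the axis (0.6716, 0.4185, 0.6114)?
-0.5 + 0.5816i + 0.3624j + 0.5295k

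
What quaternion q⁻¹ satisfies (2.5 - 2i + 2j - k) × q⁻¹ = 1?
0.1639 + 0.1311i - 0.1311j + 0.0656k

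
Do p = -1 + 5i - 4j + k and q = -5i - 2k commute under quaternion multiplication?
No: pq = 27 + 13i + 5j - 18k ≠ 27 - 3i - 5j + 22k = qp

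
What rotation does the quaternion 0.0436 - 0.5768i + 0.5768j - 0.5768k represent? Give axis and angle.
axis = (-√3/3, √3/3, -√3/3), θ = 175°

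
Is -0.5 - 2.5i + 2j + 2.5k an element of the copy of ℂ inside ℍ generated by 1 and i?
No. The quaternion -0.5 - 2.5i + 2j + 2.5k has j-coefficient y = 2 and k-coefficient z = 2.5, not both zero, so it does not lie in the complex subalgebra spanned by 1 and i.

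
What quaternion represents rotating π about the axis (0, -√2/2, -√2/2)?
-0.7071j - 0.7071k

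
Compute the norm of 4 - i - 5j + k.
√43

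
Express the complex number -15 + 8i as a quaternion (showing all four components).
-15 + 8i + 0j + 0k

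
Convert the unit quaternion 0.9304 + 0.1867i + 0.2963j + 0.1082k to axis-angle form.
axis = (0.5093, 0.8084, 0.2952), θ = 43°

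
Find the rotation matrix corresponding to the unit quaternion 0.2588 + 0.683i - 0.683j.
[[0.067, -0.933, -0.3535], [-0.933, 0.067, -0.3535], [0.3535, 0.3535, -0.866]]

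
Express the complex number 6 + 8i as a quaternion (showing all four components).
6 + 8i + 0j + 0k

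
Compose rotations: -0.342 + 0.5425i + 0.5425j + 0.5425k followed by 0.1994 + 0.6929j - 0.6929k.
-0.0682 + 0.86i - 0.5047j - 0.0308k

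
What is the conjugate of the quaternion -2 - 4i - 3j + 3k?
-2 + 4i + 3j - 3k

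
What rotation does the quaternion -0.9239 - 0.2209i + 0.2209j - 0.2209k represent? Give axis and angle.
axis = (-√3/3, √3/3, -√3/3), θ = 7π/4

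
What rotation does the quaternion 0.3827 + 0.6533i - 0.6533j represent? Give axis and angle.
axis = (√2/2, -√2/2, 0), θ = 3π/4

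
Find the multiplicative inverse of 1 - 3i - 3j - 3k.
0.0357 + 0.1071i + 0.1071j + 0.1071k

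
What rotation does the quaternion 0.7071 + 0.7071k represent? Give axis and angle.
axis = (0, 0, 1), θ = π/2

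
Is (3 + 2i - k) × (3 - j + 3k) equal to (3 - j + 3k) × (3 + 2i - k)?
No: pq = 12 + 5i - 9j + 4k ≠ 12 + 7i + 3j + 8k = qp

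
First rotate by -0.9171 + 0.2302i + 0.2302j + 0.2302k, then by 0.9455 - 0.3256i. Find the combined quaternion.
-0.7922 + 0.5163i + 0.2926j + 0.1427k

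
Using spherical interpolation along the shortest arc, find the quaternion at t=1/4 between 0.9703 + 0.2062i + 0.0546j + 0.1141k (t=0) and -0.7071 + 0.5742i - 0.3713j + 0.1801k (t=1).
0.9876 - 0.0008i + 0.152j + 0.0396k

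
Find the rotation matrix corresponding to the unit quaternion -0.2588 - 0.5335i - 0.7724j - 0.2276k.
[[-0.2968, 0.7063, 0.6426], [0.942, 0.3272, 0.0755], [-0.1569, 0.6277, -0.7624]]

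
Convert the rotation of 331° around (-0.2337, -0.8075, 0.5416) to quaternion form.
-0.9681 - 0.0585i - 0.2022j + 0.1356k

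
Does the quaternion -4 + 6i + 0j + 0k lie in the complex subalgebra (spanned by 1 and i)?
Yes. The quaternion -4 + 6i has j- and k-coefficients y = z = 0, so it lies in the complex subalgebra spanned by 1 and i.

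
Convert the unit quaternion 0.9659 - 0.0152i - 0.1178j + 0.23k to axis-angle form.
axis = (-0.0587, -0.4551, 0.8885), θ = π/6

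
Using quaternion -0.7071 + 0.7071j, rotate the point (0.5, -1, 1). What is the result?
(-1, -1, 0.5)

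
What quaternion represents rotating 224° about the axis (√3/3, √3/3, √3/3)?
-0.3746 + 0.5353i + 0.5353j + 0.5353k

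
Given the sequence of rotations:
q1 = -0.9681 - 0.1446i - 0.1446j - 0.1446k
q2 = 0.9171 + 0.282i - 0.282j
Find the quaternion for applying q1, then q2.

q2 · q1 = -0.8878 - 0.3648i + 0.1812j - 0.2142k
-0.8878 - 0.3648i + 0.1812j - 0.2142k


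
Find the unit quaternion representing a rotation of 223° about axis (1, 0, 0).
-0.3665 + 0.9304i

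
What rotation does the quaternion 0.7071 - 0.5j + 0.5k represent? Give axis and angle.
axis = (0, -√2/2, √2/2), θ = π/2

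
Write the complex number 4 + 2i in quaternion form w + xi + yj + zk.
4 + 2i + 0j + 0k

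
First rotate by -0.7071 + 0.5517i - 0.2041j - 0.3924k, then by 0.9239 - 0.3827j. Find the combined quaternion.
-0.7314 + 0.6599i + 0.082j - 0.1514k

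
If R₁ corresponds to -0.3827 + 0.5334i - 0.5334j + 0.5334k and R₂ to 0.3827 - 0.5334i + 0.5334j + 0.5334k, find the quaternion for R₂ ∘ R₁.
0.1381 + 0.9773i + 0.1608j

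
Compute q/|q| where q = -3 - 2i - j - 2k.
-0.7071 - 0.4714i - 0.2357j - 0.4714k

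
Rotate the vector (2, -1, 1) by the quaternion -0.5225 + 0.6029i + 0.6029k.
(0.643, -0.176, 2.357)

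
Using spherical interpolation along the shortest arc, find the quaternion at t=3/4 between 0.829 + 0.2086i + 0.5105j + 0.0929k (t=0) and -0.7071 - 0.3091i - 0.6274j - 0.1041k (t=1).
0.7403 + 0.285i + 0.6003j + 0.1017k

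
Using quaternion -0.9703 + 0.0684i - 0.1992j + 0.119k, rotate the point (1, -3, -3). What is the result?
(-0.927, -3.401, -2.564)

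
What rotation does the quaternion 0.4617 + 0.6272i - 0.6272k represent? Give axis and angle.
axis = (√2/2, 0, -√2/2), θ = 125°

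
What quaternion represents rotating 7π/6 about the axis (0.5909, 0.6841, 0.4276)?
-0.2588 + 0.5708i + 0.6608j + 0.413k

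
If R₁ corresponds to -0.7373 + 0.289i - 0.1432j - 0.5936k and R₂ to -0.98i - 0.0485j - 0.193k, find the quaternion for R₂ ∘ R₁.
0.1617 + 0.7237i - 0.6017j + 0.2967k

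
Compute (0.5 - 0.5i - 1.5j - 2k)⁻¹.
0.0741 + 0.0741i + 0.2222j + 0.2963k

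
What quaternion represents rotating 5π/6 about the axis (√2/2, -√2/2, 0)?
0.2588 + 0.683i - 0.683j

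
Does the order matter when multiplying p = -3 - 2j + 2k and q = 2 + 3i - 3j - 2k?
Yes: pq = -8 + i + 11j + 16k ≠ -8 - 19i - j + 4k = qp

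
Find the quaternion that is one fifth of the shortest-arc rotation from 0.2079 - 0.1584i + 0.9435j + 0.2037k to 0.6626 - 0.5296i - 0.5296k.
0.3839 - 0.2996i + 0.8727j + 0.0353k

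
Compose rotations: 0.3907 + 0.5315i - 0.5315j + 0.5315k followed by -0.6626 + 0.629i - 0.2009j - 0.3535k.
-0.5121 - 0.4011i - 0.2485j - 0.7178k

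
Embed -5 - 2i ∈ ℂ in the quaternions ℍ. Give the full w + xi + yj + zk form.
-5 - 2i + 0j + 0k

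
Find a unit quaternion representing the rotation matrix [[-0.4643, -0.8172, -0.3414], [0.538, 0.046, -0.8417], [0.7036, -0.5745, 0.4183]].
0.5 + 0.1336i - 0.5225j + 0.6776k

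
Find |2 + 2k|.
√8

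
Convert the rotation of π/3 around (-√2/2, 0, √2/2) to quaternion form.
0.866 - 0.3536i + 0.3536k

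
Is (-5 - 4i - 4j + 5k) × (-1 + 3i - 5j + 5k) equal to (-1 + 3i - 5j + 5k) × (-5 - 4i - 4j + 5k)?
No: pq = -28 - 6i + 64j + 2k ≠ -28 - 16i - 6j - 62k = qp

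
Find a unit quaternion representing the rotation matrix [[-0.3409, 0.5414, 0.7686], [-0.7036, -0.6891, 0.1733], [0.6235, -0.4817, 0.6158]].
-0.3827 + 0.4279i - 0.0948j + 0.8133k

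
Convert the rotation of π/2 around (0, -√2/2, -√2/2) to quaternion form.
0.7071 - 0.5j - 0.5k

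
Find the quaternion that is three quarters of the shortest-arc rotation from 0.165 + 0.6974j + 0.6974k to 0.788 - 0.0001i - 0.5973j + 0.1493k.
-0.6343 + 0.0001i + 0.7652j + 0.1101k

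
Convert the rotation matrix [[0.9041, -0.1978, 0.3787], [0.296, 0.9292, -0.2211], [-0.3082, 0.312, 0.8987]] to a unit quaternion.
0.9659 + 0.138i + 0.1778j + 0.1278k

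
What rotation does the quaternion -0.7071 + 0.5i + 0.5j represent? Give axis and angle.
axis = (√2/2, √2/2, 0), θ = 3π/2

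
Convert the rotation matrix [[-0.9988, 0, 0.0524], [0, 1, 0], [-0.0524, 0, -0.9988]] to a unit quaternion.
0.0262 + 0.9997j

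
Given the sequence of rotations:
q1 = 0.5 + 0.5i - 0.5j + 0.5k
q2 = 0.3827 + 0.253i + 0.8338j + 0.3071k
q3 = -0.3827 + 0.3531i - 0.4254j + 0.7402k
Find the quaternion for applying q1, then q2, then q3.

q2 · q1 = 0.3282 + 0.8883i + 0.2526j - 0.1985k
q3 · q2 · q1 = -0.1849 - 0.3266i + 0.4913j + 0.786k
-0.1849 - 0.3266i + 0.4913j + 0.786k


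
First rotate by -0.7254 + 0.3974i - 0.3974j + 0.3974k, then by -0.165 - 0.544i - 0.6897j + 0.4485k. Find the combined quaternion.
-0.1164 + 0.2332i + 0.9603j + 0.0994k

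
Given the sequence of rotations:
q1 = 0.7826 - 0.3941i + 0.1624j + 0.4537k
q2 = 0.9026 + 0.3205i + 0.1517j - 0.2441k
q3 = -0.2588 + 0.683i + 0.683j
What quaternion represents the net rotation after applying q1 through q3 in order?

q2 · q1 = 0.9188 + 0.0036i + 0.2161j + 0.3303k
q3 · q2 · q1 = -0.3878 + 0.8522i + 0.346j + 0.0597k
-0.3878 + 0.8522i + 0.346j + 0.0597k


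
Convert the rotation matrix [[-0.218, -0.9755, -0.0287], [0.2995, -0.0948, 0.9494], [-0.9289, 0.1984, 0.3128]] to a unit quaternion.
0.5 - 0.3755i + 0.4501j + 0.6375k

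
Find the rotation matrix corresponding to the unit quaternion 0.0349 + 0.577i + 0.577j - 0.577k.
[[-0.3317, 0.7061, -0.6256], [0.6256, -0.3317, -0.7061], [-0.7061, -0.6256, -0.3317]]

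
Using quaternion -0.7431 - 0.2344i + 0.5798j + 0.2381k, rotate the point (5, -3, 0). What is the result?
(0.825, -5.459, 1.877)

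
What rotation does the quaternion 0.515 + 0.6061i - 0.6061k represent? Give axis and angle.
axis = (√2/2, 0, -√2/2), θ = 118°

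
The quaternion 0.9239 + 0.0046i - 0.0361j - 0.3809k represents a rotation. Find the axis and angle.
axis = (0.012, -0.0943, -0.9955), θ = π/4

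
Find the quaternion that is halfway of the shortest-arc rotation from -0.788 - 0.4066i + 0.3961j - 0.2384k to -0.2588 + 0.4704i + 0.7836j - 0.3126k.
-0.6261 + 0.0382i + 0.7056j - 0.3296k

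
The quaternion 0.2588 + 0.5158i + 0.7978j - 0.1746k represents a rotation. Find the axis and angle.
axis = (0.534, 0.8259, -0.1808), θ = 5π/6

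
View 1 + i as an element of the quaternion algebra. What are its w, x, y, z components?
1 + i + 0j + 0k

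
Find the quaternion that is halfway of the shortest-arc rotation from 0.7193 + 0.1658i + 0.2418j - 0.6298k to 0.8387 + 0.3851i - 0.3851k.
0.7972 + 0.2819i + 0.1237j - 0.5193k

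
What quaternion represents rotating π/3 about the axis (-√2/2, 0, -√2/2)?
0.866 - 0.3536i - 0.3536k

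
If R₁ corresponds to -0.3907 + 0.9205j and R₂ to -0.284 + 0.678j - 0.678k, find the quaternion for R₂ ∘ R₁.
-0.5131 + 0.6241i - 0.5263j + 0.2649k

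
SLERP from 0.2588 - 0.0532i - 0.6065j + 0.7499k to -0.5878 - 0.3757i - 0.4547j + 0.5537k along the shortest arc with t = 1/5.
0.0822 - 0.1333i - 0.6221j + 0.7671k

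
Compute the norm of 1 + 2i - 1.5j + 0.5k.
2.739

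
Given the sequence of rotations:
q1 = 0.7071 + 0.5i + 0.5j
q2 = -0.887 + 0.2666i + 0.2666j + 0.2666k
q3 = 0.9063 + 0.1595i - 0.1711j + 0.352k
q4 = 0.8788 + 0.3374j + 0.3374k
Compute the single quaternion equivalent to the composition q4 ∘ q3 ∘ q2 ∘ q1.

q2 · q1 = -0.8938 - 0.3883i - 0.1217j + 0.1885k
q3 · q2 · q1 = -0.8353 - 0.4839i - 0.1241j - 0.2296k
q4 · q3 · q2 · q1 = -0.6147 - 0.4608i - 0.5542j - 0.3203k
-0.6147 - 0.4608i - 0.5542j - 0.3203k


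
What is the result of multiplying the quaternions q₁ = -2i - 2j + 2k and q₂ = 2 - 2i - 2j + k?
-10 - 2i - 6j + 4k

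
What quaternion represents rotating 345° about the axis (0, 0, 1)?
-0.9914 + 0.1305k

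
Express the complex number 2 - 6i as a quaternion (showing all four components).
2 - 6i + 0j + 0k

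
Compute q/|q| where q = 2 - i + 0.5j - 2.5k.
0.5898 - 0.2949i + 0.1474j - 0.7372k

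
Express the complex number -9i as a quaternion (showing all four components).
0 - 9i + 0j + 0k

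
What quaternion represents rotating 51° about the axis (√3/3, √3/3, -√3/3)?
0.9026 + 0.2486i + 0.2486j - 0.2486k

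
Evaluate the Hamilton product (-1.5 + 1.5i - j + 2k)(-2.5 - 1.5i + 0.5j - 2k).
10.5 - 0.5i + 1.75j - 2.75k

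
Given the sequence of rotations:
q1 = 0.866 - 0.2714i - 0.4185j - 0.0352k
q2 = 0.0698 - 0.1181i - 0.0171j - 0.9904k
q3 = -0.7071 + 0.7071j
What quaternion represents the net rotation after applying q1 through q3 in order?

q2 · q1 = -0.0136 - 0.5351i + 0.2206j - 0.8154k
q3 · q2 · q1 = -0.1464 - 0.1982i - 0.1656j + 0.9549k
-0.1464 - 0.1982i - 0.1656j + 0.9549k


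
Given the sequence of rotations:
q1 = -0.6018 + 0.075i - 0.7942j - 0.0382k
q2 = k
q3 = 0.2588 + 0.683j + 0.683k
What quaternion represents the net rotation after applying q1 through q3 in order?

q2 · q1 = 0.0382 + 0.7942i + 0.075j - 0.6018k
q3 · q2 · q1 = 0.3697 - 0.2567i + 0.5879j - 0.6721k
0.3697 - 0.2567i + 0.5879j - 0.6721k


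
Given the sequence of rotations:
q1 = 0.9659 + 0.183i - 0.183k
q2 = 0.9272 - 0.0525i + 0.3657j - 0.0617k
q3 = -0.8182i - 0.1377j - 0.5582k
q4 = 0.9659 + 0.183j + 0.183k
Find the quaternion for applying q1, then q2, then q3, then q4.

q2 · q1 = 0.8939 + 0.052i + 0.3323j - 0.2962k
q3 · q2 · q1 = -0.077 - 0.5051i - 0.3945j - 0.7637k
q4 · q3 · q2 · q1 = 0.1376 - 0.5554i - 0.4876j - 0.6593k
0.1376 - 0.5554i - 0.4876j - 0.6593k


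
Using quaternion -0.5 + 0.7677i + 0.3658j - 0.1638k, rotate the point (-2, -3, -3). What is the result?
(-0.699, -2.697, 3.773)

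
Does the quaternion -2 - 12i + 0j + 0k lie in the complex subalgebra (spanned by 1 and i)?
Yes. The quaternion -2 - 12i has j- and k-coefficients y = z = 0, so it lies in the complex subalgebra spanned by 1 and i.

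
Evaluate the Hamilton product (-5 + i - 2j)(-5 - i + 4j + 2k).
34 - 4i - 12j - 8k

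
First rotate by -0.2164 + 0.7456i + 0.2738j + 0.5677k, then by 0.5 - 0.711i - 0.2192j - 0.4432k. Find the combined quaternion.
0.7335 + 0.5236i + 0.2575j + 0.3485k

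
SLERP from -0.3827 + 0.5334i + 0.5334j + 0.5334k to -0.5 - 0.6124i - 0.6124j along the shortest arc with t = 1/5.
-0.2085 + 0.6101i + 0.6101j + 0.4606k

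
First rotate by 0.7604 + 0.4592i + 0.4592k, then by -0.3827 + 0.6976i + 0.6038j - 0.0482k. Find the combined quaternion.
-0.5892 + 0.632i + 0.1167j - 0.4897k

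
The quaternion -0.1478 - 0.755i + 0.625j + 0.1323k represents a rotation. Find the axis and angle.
axis = (-0.7634, 0.6319, 0.1338), θ = 197°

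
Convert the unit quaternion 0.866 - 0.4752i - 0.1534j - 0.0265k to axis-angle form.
axis = (-0.9503, -0.3068, -0.053), θ = π/3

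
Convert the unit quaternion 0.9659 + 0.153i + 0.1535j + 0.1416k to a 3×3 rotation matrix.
[[0.9128, -0.2266, 0.3399], [0.3205, 0.9131, -0.2521], [-0.2532, 0.339, 0.9061]]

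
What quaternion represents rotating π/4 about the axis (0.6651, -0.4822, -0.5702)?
0.9239 + 0.2545i - 0.1845j - 0.2182k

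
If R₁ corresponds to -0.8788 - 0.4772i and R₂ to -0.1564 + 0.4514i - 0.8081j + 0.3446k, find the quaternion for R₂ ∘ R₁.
0.3529 - 0.3221i + 0.5457j - 0.6885k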